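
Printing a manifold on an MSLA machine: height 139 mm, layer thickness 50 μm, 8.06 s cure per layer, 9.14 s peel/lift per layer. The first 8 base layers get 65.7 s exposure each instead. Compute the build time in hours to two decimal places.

13.41 hours

Number of layers: 139 / 0.05 → 2780 (rounded up).
Burn-in layers = 8 × (65.7 + 9.14), so 598.72 s.
Remaining layers = 2772 × (8.06 + 9.14), so 47678.4 s.
Total = 598.72 + 47678.4 = 48277.12 s = 13.41 hours.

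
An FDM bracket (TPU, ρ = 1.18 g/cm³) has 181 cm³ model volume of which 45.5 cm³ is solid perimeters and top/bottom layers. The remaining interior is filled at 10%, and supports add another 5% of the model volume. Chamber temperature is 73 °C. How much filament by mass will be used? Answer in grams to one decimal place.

80.4 g

Infill region = 181 − 45.5, so 135.5 cm³.
Deposited infill = 0.10 × 135.5, so 13.55 cm³.
Support = 0.05 × 181 = 9.05 cm³.
Deposited volume = 45.5 + 13.55 + 9.05, so 68.1 cm³.
Mass = 68.1 × 1.18, so 80.358 g.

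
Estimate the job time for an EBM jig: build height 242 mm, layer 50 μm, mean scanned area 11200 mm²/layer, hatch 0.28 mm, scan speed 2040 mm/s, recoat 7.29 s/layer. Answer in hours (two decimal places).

Number of layers: 242 / 0.05 → 4840 (rounded up).
Scan path per layer: 11200 / 0.28 → 40000 mm.
Scan time per layer: 40000 / 2040 → 19.6078 s.
Per-layer time = 19.6078 + 7.29, so 26.8978 s.
4840 layers × 26.8978 s/layer = 130185.352 s, i.e. 36.16 hours.

36.16 hours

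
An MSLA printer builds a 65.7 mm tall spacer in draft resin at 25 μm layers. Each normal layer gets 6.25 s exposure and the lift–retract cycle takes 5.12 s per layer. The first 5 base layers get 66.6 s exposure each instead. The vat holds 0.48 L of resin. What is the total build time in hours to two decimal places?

8.38 hours

Layers = ⌈65.7/0.025⌉ = 2628.
Burn-in layers: 5 × (66.6 + 5.12) → 358.6 s.
Remaining layers: 2623 × (6.25 + 5.12) → 29823.51 s.
Sum: 358.6 + 29823.51 = 30182.11 s → 8.38 hours.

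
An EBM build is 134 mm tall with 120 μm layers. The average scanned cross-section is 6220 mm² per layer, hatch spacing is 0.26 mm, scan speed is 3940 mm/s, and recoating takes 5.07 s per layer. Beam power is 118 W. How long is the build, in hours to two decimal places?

3.46 hours

Number of layers: 134 / 0.12 → 1117 (rounded up).
Per-layer scan distance = 6220 / 0.26 = 23923.1 mm.
Scan time per layer = 23923.1 / 3940, so 6.0719 s.
Time per layer = 6.0719 + 5.07 = 11.1419 s.
Total: 1117 × 11.1419 s = 12445.5023 s → 3.46 hours.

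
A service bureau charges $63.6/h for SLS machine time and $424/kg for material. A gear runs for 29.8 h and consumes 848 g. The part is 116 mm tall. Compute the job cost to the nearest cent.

$2254.83

Machine cost: 63.6 × 29.8 → $1895.28.
Material cost = 424 × 848/1000, so $359.552.
Total = 1895.28 + 359.552 = 2254.832 ≈ $2254.83.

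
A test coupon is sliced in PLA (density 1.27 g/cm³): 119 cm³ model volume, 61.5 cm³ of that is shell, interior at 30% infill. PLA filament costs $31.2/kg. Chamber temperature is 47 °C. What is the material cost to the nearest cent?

$3.12

Interior volume: 119 − 61.5 → 57.5 cm³.
Infill deposited = 0.30 × 57.5, so 17.25 cm³.
Total printed volume = 61.5 + 17.25 = 78.75 cm³.
Mass = 78.75 × 1.27 = 100.0125 g.
Cost = 100.0125 g / 1000 × $31.2/kg = $3.12.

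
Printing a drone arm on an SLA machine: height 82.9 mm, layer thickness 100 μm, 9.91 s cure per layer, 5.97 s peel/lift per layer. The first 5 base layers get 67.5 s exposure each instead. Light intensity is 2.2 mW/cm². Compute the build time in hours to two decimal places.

Number of layers: 82.9 / 0.1 → 829 (rounded up).
Base layers = 5 × (67.5 + 5.97) = 367.35 s.
Regular layers = 824 × (9.91 + 5.97) = 13085.12 s.
Sum: 367.35 + 13085.12 = 13452.47 s → 3.74 hours.

3.74 hours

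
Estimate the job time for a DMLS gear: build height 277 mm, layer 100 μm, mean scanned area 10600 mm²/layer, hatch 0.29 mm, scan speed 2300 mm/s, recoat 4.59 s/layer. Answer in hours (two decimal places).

Layers = ⌈277/0.1⌉ = 2770.
Hatch length per layer = 10600 / 0.29, so 36551.7 mm.
Per-layer scan time = 36551.7 / 2300 = 15.892 s.
Time per layer = 15.892 + 4.59 = 20.482 s.
Build time = 2770 × 20.482 = 56735.14 s = 15.76 hours.

15.76 hours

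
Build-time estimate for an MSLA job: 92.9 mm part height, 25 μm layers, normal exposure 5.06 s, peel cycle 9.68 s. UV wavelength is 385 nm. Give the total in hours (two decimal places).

15.21 hours

Layers = ⌈92.9/0.025⌉ = 3716.
Per-layer time = 5.06 + 9.68 = 14.74 s.
Total = 3716 × 14.74 = 54773.84 s = 15.21 hours.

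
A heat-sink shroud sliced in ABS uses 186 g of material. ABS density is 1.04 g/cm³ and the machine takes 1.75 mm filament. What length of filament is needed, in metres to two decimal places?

Extruded volume: 186/1.04 = 178.8462 cm³ (178846.2 mm³).
A = π r² = π × 0.875² = 2.4053 mm².
L = V/A = 178846.2/2.4053 = 74355.05 mm → 74.36 m.

74.36 m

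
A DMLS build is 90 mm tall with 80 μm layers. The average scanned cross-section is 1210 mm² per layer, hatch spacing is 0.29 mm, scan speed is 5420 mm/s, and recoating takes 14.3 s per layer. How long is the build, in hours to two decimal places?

4.71 hours

Layer count = ceil(90 / 0.08) = 1125.
Per-layer scan distance = 1210 / 0.29 = 4172.4 mm.
Laser time per layer: 4172.4 / 5420 → 0.7698 s.
Per-layer time: 0.7698 + 14.3 → 15.0698 s.
Total: 1125 × 15.0698 s = 16953.525 s → 4.71 hours.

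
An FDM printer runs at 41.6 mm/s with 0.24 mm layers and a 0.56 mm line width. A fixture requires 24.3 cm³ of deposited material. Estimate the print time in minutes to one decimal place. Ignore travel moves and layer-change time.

72.4 minutes

Extrusion cross-section: 0.24 × 0.56 → 0.1344 mm².
Total extruded path = 24300/0.1344 = 180803.6 mm.
Print-move time = 180803.6 / 41.6 = 4346.2 s.
In the requested units: 4346.2 s = 72.4 minutes.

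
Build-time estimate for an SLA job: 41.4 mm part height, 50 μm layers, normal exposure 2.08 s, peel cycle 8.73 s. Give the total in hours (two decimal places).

Layer count = ceil(41.4 / 0.05) = 828.
Each layer takes = 2.08 + 8.73 = 10.81 s.
Total = 828 × 10.81 = 8950.68 s = 2.49 hours.

2.49 hours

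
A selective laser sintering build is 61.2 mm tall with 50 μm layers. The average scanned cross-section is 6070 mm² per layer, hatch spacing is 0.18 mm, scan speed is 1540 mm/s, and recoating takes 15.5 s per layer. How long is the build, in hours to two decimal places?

Layers = ⌈61.2/0.05⌉ = 1224.
Hatch length per layer = 6070 / 0.18, so 33722.2 mm.
Per-layer scan time = 33722.2 / 1540, so 21.8975 s.
Layer cycle = 21.8975 + 15.5 = 37.3975 s.
Build time = 1224 × 37.3975 = 45774.54 s = 12.72 hours.

12.72 hours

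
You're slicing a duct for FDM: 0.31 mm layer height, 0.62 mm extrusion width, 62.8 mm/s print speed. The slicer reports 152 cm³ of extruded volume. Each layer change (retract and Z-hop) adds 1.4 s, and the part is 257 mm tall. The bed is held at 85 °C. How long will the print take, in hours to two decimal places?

Line area: 0.31 × 0.62 → 0.1922 mm².
Path length: 152000 mm³ / 0.1922 mm² → 790842.9 mm.
Print-move time = 790842.9 / 62.8 = 12593 s.
Layer count = ceil(257 / 0.31) = 830.
Z-hop total: 830 × 1.4 → 1162 s.
Altogether 12593 + 1162 = 13755 s, i.e. 3.82 hours.

3.82 hours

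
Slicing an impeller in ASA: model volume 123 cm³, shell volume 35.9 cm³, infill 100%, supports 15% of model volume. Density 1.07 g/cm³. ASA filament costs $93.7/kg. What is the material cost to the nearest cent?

Interior volume = 123 − 35.9 = 87.1 cm³.
Infill deposited = 1.00 × 87.1, so 87.1 cm³.
Support = 0.15 × 123, so 18.45 cm³.
Deposited volume = 35.9 + 87.1 + 18.45, so 141.45 cm³.
Mass = 141.45 × 1.07, so 151.3515 g.
At $93.7/kg: 151.3515/1000 × 93.7 = $14.18.

$14.18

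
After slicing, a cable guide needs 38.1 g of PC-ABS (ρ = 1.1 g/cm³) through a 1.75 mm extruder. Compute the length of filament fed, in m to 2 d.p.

Volume = 38.1 g / 1.1 g·cm⁻³ = 34.6364 cm³ = 34636.4 mm³.
Cross-section of 1.75 mm filament: π·(1.75/2)² = 2.4053 mm².
Length = 34636.4 / 2.4053 = 14400.03 mm = 14.40 m.

14.40 m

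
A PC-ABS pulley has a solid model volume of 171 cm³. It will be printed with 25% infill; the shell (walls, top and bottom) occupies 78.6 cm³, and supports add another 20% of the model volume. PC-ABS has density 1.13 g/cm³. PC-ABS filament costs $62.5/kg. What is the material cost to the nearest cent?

Volume inside the shell = 171 − 78.6, so 92.4 cm³.
Infill volume = 0.25 × 92.4, so 23.1 cm³.
Support = 0.20 × 171, so 34.2 cm³.
Total extruded = 78.6 + 23.1 + 34.2, so 135.9 cm³.
Mass: 135.9 × 1.13 → 153.567 g.
Cost = 153.567 g / 1000 × $62.5/kg = $9.60.

$9.60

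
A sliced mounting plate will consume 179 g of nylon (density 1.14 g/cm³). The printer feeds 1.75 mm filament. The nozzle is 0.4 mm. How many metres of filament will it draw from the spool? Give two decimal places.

Extruded volume: 179/1.14 = 157.0175 cm³ (157017.5 mm³).
A = π r² = π × 0.875² = 2.4053 mm².
Length = 157017.5 / 2.4053 = 65279.8 mm = 65.28 m.

65.28 m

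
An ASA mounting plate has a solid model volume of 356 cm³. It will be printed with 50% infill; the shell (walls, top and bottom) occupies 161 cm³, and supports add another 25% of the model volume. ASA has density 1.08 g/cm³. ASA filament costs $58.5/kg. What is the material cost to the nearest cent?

Interior volume = 356 − 161 = 195 cm³.
Infill volume = 0.50 × 195 = 97.5 cm³.
Support = 0.25 × 356, so 89 cm³.
Total printed volume: 161 + 97.5 + 89 → 347.5 cm³.
Mass: 347.5 × 1.08 → 375.3 g.
Cost = 375.3 g / 1000 × $58.5/kg = $21.96.

$21.96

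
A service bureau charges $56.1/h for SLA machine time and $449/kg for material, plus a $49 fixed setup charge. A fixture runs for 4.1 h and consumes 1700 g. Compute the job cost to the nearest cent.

Machine-time cost = 56.1 × 4.1, so $230.01.
Material charge: 449 × 1700/1000 → $763.30.
Total = 230.01 + 763.30 + 49 = $1042.31.

$1042.31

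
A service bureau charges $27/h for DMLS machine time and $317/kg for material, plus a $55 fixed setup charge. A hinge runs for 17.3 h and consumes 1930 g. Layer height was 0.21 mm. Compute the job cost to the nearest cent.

$1133.91

Time charge: 27 × 17.3 → $467.10.
Material cost: 317 × 1930/1000 → $611.81.
Adding setup: 467.10 + 611.81 + 55 → $1133.91.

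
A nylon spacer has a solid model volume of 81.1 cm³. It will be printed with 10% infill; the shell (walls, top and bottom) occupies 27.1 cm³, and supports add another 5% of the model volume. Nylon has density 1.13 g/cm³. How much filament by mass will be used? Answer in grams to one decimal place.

41.3 g

Infill region: 81.1 − 27.1 → 54 cm³.
Infill volume = 0.10 × 54, so 5.4 cm³.
Support = 0.05 × 81.1 = 4.055 cm³.
Total printed volume: 27.1 + 5.4 + 4.055 → 36.555 cm³.
Mass: 36.555 × 1.13 → 41.30715 g.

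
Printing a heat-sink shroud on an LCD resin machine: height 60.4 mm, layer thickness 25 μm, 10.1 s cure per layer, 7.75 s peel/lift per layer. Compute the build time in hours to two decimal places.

11.98 hours

Number of layers: 60.4 / 0.025 → 2416 (rounded up).
Each layer takes = 10.1 + 7.75 = 17.85 s.
Total = 2416 × 17.85 = 43125.6 s = 11.98 hours.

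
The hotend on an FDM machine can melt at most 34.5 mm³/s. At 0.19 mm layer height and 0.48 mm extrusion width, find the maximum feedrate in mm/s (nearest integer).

378 mm/s

A = 0.19 × 0.48 = 0.0912 mm².
v_max = Q/A = 34.5/0.0912 = 378.29 mm/s → 378 mm/s.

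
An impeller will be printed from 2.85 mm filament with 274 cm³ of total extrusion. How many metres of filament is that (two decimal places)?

42.95 m

Cross-section of 2.85 mm filament: π·(2.85/2)² = 6.3794 mm².
Length = 274 cm³ / 6.3794 mm² = 274000 / 6.3794 = 42950.75 mm = 42.95 m.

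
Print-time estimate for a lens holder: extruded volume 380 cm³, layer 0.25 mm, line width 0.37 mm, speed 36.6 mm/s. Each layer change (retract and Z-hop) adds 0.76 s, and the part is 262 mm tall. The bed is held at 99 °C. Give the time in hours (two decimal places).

Bead cross-section: 0.25 × 0.37 → 0.0925 mm².
Path length: 380000 mm³ / 0.0925 mm² → 4108108.1 mm.
Time extruding = 4108108.1 / 36.6 = 112243.4 s.
Layer count = ceil(262 / 0.25) = 1048.
Layer-change overhead = 1048 × 0.76 = 796.48 s.
Total = 112243.4 + 796.48 = 113039.88 s = 31.40 hours.

31.40 hours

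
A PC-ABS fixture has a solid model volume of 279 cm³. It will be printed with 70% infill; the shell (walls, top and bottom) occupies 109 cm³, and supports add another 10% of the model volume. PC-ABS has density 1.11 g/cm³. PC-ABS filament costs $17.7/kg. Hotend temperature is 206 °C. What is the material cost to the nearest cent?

Interior volume = 279 − 109 = 170 cm³.
Deposited infill: 0.70 × 170 → 119 cm³.
Support = 0.10 × 279, so 27.9 cm³.
Deposited volume = 109 + 119 + 27.9, so 255.9 cm³.
Mass: 255.9 × 1.11 → 284.049 g.
Cost = 284.049 g / 1000 × $17.7/kg = $5.03.

$5.03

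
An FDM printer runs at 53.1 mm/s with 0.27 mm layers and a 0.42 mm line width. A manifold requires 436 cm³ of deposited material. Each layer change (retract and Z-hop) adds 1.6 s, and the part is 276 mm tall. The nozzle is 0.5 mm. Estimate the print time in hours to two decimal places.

20.57 hours

Extrusion cross-section = 0.27 × 0.42 = 0.1134 mm².
Path length: 436000 mm³ / 0.1134 mm² → 3844797.2 mm.
Time extruding = 3844797.2 / 53.1 = 72406.7 s.
Number of layers: 276 / 0.27 → 1023 (rounded up).
Z-hop total: 1023 × 1.6 → 1636.8 s.
Altogether 72406.7 + 1636.8 = 74043.5 s, i.e. 20.57 hours.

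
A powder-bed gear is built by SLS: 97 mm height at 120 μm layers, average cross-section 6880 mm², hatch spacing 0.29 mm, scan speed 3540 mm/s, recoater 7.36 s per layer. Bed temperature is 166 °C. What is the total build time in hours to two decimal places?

3.16 hours

Layers = ⌈97/0.12⌉ = 809.
Hatch length per layer = 6880 / 0.29 = 23724.1 mm.
Scan time per layer = 23724.1 / 3540, so 6.7017 s.
Layer cycle: 6.7017 + 7.36 → 14.0617 s.
Total: 809 × 14.0617 s = 11375.9153 s → 3.16 hours.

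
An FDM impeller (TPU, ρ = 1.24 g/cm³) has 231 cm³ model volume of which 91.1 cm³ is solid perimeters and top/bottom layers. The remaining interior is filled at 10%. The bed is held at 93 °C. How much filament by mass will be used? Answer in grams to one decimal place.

Volume inside the shell = 231 − 91.1, so 139.9 cm³.
Infill deposited: 0.10 × 139.9 → 13.99 cm³.
Deposited volume = 91.1 + 13.99 = 105.09 cm³.
Mass = 105.09 × 1.24 = 130.3116 g.

130.3 g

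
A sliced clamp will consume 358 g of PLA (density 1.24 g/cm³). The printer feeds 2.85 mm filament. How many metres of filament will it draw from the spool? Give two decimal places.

Extruded volume: 358/1.24 = 288.7097 cm³ (288709.7 mm³).
Filament cross-section = π × (2.85/2)² = 6.3794 mm².
L = V/A = 288709.7/6.3794 = 45256.56 mm → 45.26 m.

45.26 m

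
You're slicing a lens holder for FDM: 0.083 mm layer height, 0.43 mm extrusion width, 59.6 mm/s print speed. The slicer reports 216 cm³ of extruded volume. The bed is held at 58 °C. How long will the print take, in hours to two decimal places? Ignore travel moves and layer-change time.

28.21 hours

Line area = 0.083 × 0.43 = 0.03569 mm².
Toolpath length = 216 cm³ / 0.03569 mm² = 216000 / 0.03569 = 6052115.4 mm.
Time extruding = 6052115.4 / 59.6, so 101545.6 s.
In the requested units: 101545.6 s = 28.21 hours.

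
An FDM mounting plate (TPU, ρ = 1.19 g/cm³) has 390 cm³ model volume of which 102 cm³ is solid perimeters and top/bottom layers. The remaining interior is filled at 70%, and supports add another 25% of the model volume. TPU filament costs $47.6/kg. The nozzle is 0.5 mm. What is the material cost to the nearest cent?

$22.72

Volume inside the shell: 390 − 102 → 288 cm³.
Infill volume: 0.70 × 288 → 201.6 cm³.
Support: 0.25 × 390 → 97.5 cm³.
Deposited volume: 102 + 201.6 + 97.5 → 401.1 cm³.
Mass = 401.1 × 1.19, so 477.309 g.
At $47.6/kg: 477.309/1000 × 47.6 = $22.72.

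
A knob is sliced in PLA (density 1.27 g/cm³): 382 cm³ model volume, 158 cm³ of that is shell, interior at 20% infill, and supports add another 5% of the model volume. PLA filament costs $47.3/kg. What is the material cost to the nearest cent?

$13.33

Infill region = 382 − 158, so 224 cm³.
Infill deposited: 0.20 × 224 → 44.8 cm³.
Support = 0.05 × 382, so 19.1 cm³.
Total printed volume = 158 + 44.8 + 19.1, so 221.9 cm³.
Mass: 221.9 × 1.27 → 281.813 g.
Cost = 281.813 g / 1000 × $47.3/kg = $13.33.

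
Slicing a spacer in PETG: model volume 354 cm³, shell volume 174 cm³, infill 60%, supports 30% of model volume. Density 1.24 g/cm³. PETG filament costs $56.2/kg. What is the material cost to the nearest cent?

$27.05

Infill region: 354 − 174 → 180 cm³.
Deposited infill = 0.60 × 180, so 108 cm³.
Support = 0.30 × 354 = 106.2 cm³.
Total extruded = 174 + 108 + 106.2, so 388.2 cm³.
Mass = 388.2 × 1.24, so 481.368 g.
Cost = 481.368 g / 1000 × $56.2/kg = $27.05.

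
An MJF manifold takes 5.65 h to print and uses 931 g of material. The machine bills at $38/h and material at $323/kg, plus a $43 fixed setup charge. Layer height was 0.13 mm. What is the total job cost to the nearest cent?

Machine cost = 38 × 5.65 = $214.70.
Material charge = 323 × 931/1000, so $300.713.
Adding setup: 214.70 + 300.713 + 43 → 558.413 ≈ $558.41.

$558.41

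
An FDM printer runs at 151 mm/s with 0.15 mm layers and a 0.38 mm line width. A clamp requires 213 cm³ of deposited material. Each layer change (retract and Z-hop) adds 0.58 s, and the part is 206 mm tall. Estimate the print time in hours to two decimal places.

7.10 hours

Line area = 0.15 × 0.38, so 0.057 mm².
Total extruded path = 213000/0.057 = 3736842.1 mm.
Print-move time = 3736842.1 / 151, so 24747.3 s.
Layer count = ceil(206 / 0.15) = 1374.
Z-hop total = 1374 × 0.58, so 796.92 s.
Altogether 24747.3 + 796.92 = 25544.22 s, i.e. 7.10 hours.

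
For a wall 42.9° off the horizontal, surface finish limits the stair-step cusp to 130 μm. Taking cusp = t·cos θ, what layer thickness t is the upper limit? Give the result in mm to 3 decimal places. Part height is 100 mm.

0.177 mm

Layer height = cusp / cos(42.9°) = 0.13 / 0.7325 = 0.177 mm.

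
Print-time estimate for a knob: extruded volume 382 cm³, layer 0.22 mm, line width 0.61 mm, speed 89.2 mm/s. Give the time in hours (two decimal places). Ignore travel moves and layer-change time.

8.86 hours

Bead cross-section = 0.22 × 0.61 = 0.1342 mm².
Total extruded path = 382000/0.1342 = 2846497.8 mm.
Extrusion time = 2846497.8 / 89.2 = 31911.4 s.
In the requested units: 31911.4 s = 8.86 hours.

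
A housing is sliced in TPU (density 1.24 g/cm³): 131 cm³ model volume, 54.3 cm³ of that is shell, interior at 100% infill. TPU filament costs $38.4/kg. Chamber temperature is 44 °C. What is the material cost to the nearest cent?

$6.24

Volume inside the shell = 131 − 54.3 = 76.7 cm³.
Infill deposited: 1.00 × 76.7 → 76.7 cm³.
Total printed volume = 54.3 + 76.7 = 131 cm³.
Mass: 131 × 1.24 → 162.44 g.
At $38.4/kg: 162.44/1000 × 38.4 = $6.24.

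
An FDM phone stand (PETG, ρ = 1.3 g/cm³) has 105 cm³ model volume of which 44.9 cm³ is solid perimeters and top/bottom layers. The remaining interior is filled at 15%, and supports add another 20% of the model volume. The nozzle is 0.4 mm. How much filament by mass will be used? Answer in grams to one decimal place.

97.4 g

Interior volume = 105 − 44.9 = 60.1 cm³.
Deposited infill: 0.15 × 60.1 → 9.015 cm³.
Support = 0.20 × 105, so 21 cm³.
Total extruded = 44.9 + 9.015 + 21 = 74.915 cm³.
Mass = 74.915 × 1.3, so 97.3895 g.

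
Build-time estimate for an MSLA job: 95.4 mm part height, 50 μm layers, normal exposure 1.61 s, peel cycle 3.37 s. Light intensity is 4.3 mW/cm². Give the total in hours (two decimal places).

Layers = ⌈95.4/0.05⌉ = 1908.
Each layer takes = 1.61 + 3.37, so 4.98 s.
Total = 1908 × 4.98 = 9501.84 s = 2.64 hours.

2.64 hours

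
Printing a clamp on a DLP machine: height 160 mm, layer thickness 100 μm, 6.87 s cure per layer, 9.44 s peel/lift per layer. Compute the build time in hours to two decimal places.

7.25 hours

Number of layers: 160 / 0.1 → 1600 (rounded up).
Per-layer time = 6.87 + 9.44, so 16.31 s.
Total = 1600 × 16.31 = 26096 s = 7.25 hours.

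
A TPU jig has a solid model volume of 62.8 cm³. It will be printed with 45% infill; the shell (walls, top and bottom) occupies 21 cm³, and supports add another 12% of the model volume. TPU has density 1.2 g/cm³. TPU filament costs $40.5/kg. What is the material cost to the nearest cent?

Infill region = 62.8 − 21 = 41.8 cm³.
Infill deposited = 0.45 × 41.8 = 18.81 cm³.
Support = 0.12 × 62.8, so 7.536 cm³.
Deposited volume = 21 + 18.81 + 7.536 = 47.346 cm³.
Mass: 47.346 × 1.2 → 56.8152 g.
At $40.5/kg: 56.8152/1000 × 40.5 = $2.30.

$2.30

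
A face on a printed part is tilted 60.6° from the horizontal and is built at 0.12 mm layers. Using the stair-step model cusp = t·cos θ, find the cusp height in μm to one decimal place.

58.9 μm

h_c = t·cos θ = 0.12 × 0.4909 = 0.058908 mm (58.9 μm).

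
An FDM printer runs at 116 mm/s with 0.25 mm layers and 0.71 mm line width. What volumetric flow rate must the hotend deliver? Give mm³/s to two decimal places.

20.59

Bead cross-section: 0.25 × 0.71 → 0.1775 mm².
Q = v·A = 116 × 0.1775 = 20.59 mm³/s.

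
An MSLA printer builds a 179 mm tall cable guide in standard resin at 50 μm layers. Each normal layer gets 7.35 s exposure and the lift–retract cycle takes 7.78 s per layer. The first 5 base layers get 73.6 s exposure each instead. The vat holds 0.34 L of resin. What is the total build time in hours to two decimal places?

Layer count = ceil(179 / 0.05) = 3580.
Bottom layers: 5 × (73.6 + 7.78) → 406.9 s.
Regular layers = 3575 × (7.35 + 7.78), so 54089.75 s.
Total = 406.9 + 54089.75 = 54496.65 s = 15.14 hours.

15.14 hours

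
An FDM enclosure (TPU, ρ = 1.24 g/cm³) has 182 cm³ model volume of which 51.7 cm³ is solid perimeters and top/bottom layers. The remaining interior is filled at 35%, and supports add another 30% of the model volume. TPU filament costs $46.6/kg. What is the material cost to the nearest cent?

$8.78

Infill region: 182 − 51.7 → 130.3 cm³.
Infill volume = 0.35 × 130.3, so 45.605 cm³.
Support = 0.30 × 182 = 54.6 cm³.
Deposited volume = 51.7 + 45.605 + 54.6 = 151.905 cm³.
Mass: 151.905 × 1.24 → 188.3622 g.
Cost = 188.3622 g / 1000 × $46.6/kg = $8.78.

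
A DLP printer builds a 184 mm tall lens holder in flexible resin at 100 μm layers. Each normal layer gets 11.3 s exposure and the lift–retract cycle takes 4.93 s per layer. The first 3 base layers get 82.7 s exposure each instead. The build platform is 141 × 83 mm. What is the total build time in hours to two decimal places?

Number of layers: 184 / 0.1 → 1840 (rounded up).
Bottom layers: 3 × (82.7 + 4.93) → 262.89 s.
Regular layers = 1837 × (11.3 + 4.93), so 29814.51 s.
Sum: 262.89 + 29814.51 = 30077.4 s → 8.35 hours.

8.35 hours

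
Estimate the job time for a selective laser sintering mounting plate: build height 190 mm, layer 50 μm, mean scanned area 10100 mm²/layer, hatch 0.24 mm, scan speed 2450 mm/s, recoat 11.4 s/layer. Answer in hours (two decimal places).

Number of layers: 190 / 0.05 → 3800 (rounded up).
Hatch length per layer = 10100 / 0.24, so 42083.3 mm.
Per-layer scan time = 42083.3 / 2450 = 17.1769 s.
Layer cycle = 17.1769 + 11.4, so 28.5769 s.
3800 layers × 28.5769 s/layer = 108592.22 s, i.e. 30.16 hours.

30.16 hours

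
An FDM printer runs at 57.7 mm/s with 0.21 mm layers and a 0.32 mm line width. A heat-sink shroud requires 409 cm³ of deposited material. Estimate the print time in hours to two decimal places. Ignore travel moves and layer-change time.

Line area: 0.21 × 0.32 → 0.0672 mm².
Total extruded path = 409000/0.0672 = 6086309.5 mm.
Time extruding = 6086309.5 / 57.7, so 105482 s.
That's 105482 s → 29.30 hours.

29.30 hours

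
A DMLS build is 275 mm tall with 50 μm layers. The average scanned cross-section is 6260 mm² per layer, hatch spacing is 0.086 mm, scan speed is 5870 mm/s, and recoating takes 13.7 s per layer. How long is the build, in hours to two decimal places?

39.88 hours

Layer count = ceil(275 / 0.05) = 5500.
Scan path per layer = 6260 / 0.086, so 72790.7 mm.
Laser time per layer: 72790.7 / 5870 → 12.4005 s.
Time per layer = 12.4005 + 13.7 = 26.1005 s.
Build time = 5500 × 26.1005 = 143552.75 s = 39.88 hours.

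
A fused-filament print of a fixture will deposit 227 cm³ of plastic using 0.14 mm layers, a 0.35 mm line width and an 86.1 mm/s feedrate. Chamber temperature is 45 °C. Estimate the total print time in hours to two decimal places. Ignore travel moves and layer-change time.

14.95 hours

Bead cross-section = 0.14 × 0.35 = 0.049 mm².
Total extruded path = 227000/0.049 = 4632653.1 mm.
Extrusion time = 4632653.1 / 86.1 = 53805.5 s.
That's 53805.5 s → 14.95 hours.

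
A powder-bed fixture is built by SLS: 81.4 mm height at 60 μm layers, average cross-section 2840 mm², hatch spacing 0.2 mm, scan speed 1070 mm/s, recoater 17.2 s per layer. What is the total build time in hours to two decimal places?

11.49 hours

Layer count = ceil(81.4 / 0.06) = 1357.
Hatch length per layer = 2840 / 0.2 = 14200 mm.
Laser time per layer = 14200 / 1070 = 13.271 s.
Time per layer: 13.271 + 17.2 → 30.471 s.
Total: 1357 × 30.471 s = 41349.147 s → 11.49 hours.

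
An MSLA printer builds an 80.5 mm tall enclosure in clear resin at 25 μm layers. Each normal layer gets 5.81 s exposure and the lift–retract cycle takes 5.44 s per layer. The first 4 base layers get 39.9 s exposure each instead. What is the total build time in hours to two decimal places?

Layers = ⌈80.5/0.025⌉ = 3220.
Base layers = 4 × (39.9 + 5.44), so 181.36 s.
Normal layers = 3216 × (5.81 + 5.44) = 36180 s.
Total = 181.36 + 36180 = 36361.36 s = 10.10 hours.

10.10 hours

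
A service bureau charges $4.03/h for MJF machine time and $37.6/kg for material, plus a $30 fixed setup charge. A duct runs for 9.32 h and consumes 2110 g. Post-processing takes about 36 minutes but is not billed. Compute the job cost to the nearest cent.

Machine-time cost: 4.03 × 9.32 → $37.5596.
Material cost = 37.6 × 2110/1000 = $79.336.
Total = 37.5596 + 79.336 + 30 = 146.8956 ≈ $146.90.

$146.90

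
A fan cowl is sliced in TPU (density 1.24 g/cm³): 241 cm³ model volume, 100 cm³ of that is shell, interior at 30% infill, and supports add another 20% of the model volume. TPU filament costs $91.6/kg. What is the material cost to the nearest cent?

$21.64

Volume inside the shell = 241 − 100, so 141 cm³.
Infill deposited = 0.30 × 141 = 42.3 cm³.
Support = 0.20 × 241, so 48.2 cm³.
Deposited volume = 100 + 42.3 + 48.2 = 190.5 cm³.
Mass = 190.5 × 1.24 = 236.22 g.
Cost = 236.22 g / 1000 × $91.6/kg = $21.64.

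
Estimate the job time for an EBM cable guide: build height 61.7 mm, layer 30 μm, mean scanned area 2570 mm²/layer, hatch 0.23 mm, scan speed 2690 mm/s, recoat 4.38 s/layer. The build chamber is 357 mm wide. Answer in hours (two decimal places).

4.88 hours

Layer count = ceil(61.7 / 0.03) = 2057.
Hatch length per layer: 2570 / 0.23 → 11173.9 mm.
Per-layer scan time = 11173.9 / 2690 = 4.1539 s.
Layer cycle = 4.1539 + 4.38 = 8.5339 s.
Total: 2057 × 8.5339 s = 17554.2323 s → 4.88 hours.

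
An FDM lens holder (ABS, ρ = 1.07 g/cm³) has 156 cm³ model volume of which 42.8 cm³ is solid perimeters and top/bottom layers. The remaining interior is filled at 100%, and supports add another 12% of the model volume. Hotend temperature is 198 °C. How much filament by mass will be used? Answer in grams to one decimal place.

Infill region: 156 − 42.8 → 113.2 cm³.
Infill deposited: 1.00 × 113.2 → 113.2 cm³.
Support = 0.12 × 156, so 18.72 cm³.
Deposited volume: 42.8 + 113.2 + 18.72 → 174.72 cm³.
Mass = 174.72 × 1.07 = 186.9504 g.

187.0 g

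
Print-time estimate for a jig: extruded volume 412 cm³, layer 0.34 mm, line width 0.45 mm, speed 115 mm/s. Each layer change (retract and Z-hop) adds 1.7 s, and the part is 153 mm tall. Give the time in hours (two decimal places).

6.72 hours

Bead cross-section: 0.34 × 0.45 → 0.153 mm².
Toolpath length = 412 cm³ / 0.153 mm² = 412000 / 0.153 = 2692810.5 mm.
Print-move time: 2692810.5 / 115 → 23415.7 s.
Number of layers: 153 / 0.34 → 450 (rounded up).
Non-print overhead: 450 × 1.7 → 765 s.
Total = 23415.7 + 765 = 24180.7 s = 6.72 hours.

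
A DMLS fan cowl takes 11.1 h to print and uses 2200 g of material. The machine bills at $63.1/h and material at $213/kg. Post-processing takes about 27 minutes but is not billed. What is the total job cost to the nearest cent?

Machine cost = 63.1 × 11.1, so $700.41.
Material cost = 213 × 2200/1000, so $468.60.
Job cost: 700.41 + 468.60 = $1169.01.

$1169.01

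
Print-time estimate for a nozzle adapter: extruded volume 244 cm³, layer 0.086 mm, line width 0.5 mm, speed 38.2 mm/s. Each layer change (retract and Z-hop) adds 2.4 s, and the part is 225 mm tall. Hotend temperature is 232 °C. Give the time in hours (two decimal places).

43.01 hours

Bead cross-section = 0.086 × 0.5, so 0.043 mm².
Toolpath length = 244 cm³ / 0.043 mm² = 244000 / 0.043 = 5674418.6 mm.
Time extruding: 5674418.6 / 38.2 → 148545 s.
Layers = ⌈225/0.086⌉ = 2617.
Non-print overhead = 2617 × 2.4 = 6280.8 s.
Altogether 148545 + 6280.8 = 154825.8 s, i.e. 43.01 hours.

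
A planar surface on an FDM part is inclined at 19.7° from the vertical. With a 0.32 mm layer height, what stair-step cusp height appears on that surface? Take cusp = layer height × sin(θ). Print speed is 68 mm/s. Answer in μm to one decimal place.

107.9 μm

h_c = t·sin θ = 0.32 × 0.3371 = 0.107872 mm (107.9 μm).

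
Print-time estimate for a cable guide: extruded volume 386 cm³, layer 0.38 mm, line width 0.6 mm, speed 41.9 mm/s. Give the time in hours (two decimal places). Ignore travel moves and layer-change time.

11.22 hours

Line area: 0.38 × 0.6 → 0.228 mm².
Toolpath length = 386 cm³ / 0.228 mm² = 386000 / 0.228 = 1692982.5 mm.
Extrusion time = 1692982.5 / 41.9 = 40405.3 s.
That's 40405.3 s → 11.22 hours.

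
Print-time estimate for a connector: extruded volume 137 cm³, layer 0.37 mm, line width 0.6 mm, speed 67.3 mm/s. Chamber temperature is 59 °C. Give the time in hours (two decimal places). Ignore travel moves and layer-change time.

2.55 hours

Extrusion cross-section = 0.37 × 0.6 = 0.222 mm².
Toolpath length = 137 cm³ / 0.222 mm² = 137000 / 0.222 = 617117.1 mm.
Time extruding = 617117.1 / 67.3 = 9169.6 s.
In the requested units: 9169.6 s = 2.55 hours.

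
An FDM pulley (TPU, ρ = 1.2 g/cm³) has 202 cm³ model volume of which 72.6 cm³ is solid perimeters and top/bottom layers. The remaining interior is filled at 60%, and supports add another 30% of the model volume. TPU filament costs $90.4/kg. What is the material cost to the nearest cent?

Interior volume = 202 − 72.6 = 129.4 cm³.
Deposited infill = 0.60 × 129.4 = 77.64 cm³.
Support = 0.30 × 202, so 60.6 cm³.
Total extruded: 72.6 + 77.64 + 60.6 → 210.84 cm³.
Mass: 210.84 × 1.2 → 253.008 g.
At $90.4/kg: 253.008/1000 × 90.4 = $22.87.

$22.87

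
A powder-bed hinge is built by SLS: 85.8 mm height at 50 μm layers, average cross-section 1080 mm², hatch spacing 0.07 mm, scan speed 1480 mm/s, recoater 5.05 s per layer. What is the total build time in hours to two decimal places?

7.38 hours

Number of layers: 85.8 / 0.05 → 1716 (rounded up).
Hatch length per layer = 1080 / 0.07 = 15428.6 mm.
Scan time per layer = 15428.6 / 1480 = 10.4247 s.
Layer cycle = 10.4247 + 5.05, so 15.4747 s.
1716 layers × 15.4747 s/layer = 26554.5852 s, i.e. 7.38 hours.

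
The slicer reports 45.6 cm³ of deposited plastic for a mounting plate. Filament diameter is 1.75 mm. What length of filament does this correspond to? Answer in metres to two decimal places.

18.96 m

A = π r² = π × 0.875² = 2.4053 mm².
Length = 45.6 cm³ / 2.4053 mm² = 45600 / 2.4053 = 18958.13 mm = 18.96 m.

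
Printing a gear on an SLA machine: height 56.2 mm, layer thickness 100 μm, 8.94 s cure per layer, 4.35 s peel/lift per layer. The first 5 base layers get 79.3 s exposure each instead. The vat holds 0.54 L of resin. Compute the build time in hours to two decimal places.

Layers = ⌈56.2/0.1⌉ = 562.
Bottom layers: 5 × (79.3 + 4.35) → 418.25 s.
Remaining layers = 557 × (8.94 + 4.35), so 7402.53 s.
Total = 418.25 + 7402.53 = 7820.78 s = 2.17 hours.

2.17 hours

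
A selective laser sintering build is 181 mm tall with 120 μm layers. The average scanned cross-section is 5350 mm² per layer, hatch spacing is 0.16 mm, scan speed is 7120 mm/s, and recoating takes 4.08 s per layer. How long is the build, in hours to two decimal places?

Layers = ⌈181/0.12⌉ = 1509.
Hatch length per layer = 5350 / 0.16, so 33437.5 mm.
Scan time per layer = 33437.5 / 7120 = 4.6963 s.
Time per layer = 4.6963 + 4.08, so 8.7763 s.
1509 layers × 8.7763 s/layer = 13243.4367 s, i.e. 3.68 hours.

3.68 hours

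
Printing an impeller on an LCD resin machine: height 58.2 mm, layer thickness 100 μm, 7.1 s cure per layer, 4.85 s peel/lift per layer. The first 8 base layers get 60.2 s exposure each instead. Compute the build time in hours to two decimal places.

Layer count = ceil(58.2 / 0.1) = 582.
Base layers = 8 × (60.2 + 4.85), so 520.4 s.
Regular layers: 574 × (7.1 + 4.85) → 6859.3 s.
Sum: 520.4 + 6859.3 = 7379.7 s → 2.05 hours.

2.05 hours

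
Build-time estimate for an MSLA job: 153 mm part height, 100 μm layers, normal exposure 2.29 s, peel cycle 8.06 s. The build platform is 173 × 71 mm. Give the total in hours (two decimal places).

Number of layers: 153 / 0.1 → 1530 (rounded up).
Each layer takes = 2.29 + 8.06 = 10.35 s.
Total = 1530 × 10.35 = 15835.5 s = 4.40 hours.

4.40 hours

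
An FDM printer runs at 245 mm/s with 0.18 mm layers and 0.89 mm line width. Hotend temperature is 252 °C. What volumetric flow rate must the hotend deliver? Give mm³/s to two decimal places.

39.25

A = 0.18 × 0.89 = 0.1602 mm².
Q = v·A = 245 × 0.1602 = 39.25 mm³/s.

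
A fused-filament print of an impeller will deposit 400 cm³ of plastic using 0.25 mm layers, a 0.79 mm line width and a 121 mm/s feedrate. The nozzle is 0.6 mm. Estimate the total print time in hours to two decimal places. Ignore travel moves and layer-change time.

4.65 hours

Line area: 0.25 × 0.79 → 0.1975 mm².
Path length: 400000 mm³ / 0.1975 mm² → 2025316.5 mm.
Extrusion time = 2025316.5 / 121, so 16738.2 s.
Converting: 16738.2 s = 4.65 hours.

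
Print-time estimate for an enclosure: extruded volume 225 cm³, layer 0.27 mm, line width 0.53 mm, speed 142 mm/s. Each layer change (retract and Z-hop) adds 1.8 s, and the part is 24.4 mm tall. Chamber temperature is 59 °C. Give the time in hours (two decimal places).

3.12 hours

Extrusion cross-section: 0.27 × 0.53 → 0.1431 mm².
Path length: 225000 mm³ / 0.1431 mm² → 1572327 mm.
Time extruding: 1572327 / 142 → 11072.7 s.
Number of layers: 24.4 / 0.27 → 91 (rounded up).
Layer-change overhead: 91 × 1.8 → 163.8 s.
Altogether 11072.7 + 163.8 = 11236.5 s, i.e. 3.12 hours.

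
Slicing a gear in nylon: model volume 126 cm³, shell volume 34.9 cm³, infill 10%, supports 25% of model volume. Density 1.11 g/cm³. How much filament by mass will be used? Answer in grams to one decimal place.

83.8 g

Volume inside the shell: 126 − 34.9 → 91.1 cm³.
Infill deposited: 0.10 × 91.1 → 9.11 cm³.
Support: 0.25 × 126 → 31.5 cm³.
Total extruded: 34.9 + 9.11 + 31.5 → 75.51 cm³.
Mass = 75.51 × 1.11 = 83.8161 g.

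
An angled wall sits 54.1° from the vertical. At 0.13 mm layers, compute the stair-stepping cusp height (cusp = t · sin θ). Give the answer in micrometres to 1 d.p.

105.3 μm

h_c = t·sin θ = 0.13 × 0.8100 = 0.1053 mm (105.3 μm).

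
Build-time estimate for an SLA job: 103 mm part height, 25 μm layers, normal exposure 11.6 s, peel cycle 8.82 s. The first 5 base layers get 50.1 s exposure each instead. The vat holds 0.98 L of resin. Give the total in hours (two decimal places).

23.42 hours

Layers = ⌈103/0.025⌉ = 4120.
Bottom layers = 5 × (50.1 + 8.82) = 294.6 s.
Remaining layers = 4115 × (11.6 + 8.82), so 84028.3 s.
Sum: 294.6 + 84028.3 = 84322.9 s → 23.42 hours.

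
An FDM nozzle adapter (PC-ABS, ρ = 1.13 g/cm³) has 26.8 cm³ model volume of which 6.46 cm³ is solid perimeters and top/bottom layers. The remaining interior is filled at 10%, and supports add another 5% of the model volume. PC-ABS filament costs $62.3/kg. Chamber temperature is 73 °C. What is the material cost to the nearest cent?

Infill region = 26.8 − 6.46 = 20.34 cm³.
Deposited infill = 0.10 × 20.34, so 2.034 cm³.
Support: 0.05 × 26.8 → 1.34 cm³.
Deposited volume = 6.46 + 2.034 + 1.34 = 9.834 cm³.
Mass = 9.834 × 1.13, so 11.11242 g.
Cost = 11.11242 g / 1000 × $62.3/kg = $0.69.

$0.69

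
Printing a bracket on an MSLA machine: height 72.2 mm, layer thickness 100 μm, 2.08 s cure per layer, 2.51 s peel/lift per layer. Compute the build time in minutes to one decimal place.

Number of layers: 72.2 / 0.1 → 722 (rounded up).
Per-layer time = 2.08 + 2.51, so 4.59 s.
Build time: 722 × 4.59 s = 3313.98 s, i.e. 55.2 minutes.

55.2 minutes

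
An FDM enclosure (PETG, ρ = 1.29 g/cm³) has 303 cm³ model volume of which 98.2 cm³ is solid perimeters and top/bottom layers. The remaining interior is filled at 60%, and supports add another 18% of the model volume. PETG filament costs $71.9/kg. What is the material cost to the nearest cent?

Infill region = 303 − 98.2 = 204.8 cm³.
Deposited infill: 0.60 × 204.8 → 122.88 cm³.
Support = 0.18 × 303 = 54.54 cm³.
Total printed volume = 98.2 + 122.88 + 54.54 = 275.62 cm³.
Mass: 275.62 × 1.29 → 355.5498 g.
Cost = 355.5498 g / 1000 × $71.9/kg = $25.56.

$25.56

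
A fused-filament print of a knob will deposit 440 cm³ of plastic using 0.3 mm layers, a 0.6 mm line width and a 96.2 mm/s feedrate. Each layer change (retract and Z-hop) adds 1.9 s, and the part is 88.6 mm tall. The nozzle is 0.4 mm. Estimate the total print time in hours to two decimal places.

7.21 hours

Extrusion cross-section: 0.3 × 0.6 → 0.18 mm².
Toolpath length = 440 cm³ / 0.18 mm² = 440000 / 0.18 = 2444444.4 mm.
Time extruding = 2444444.4 / 96.2, so 25410 s.
Layers = ⌈88.6/0.3⌉ = 296.
Non-print overhead: 296 × 1.9 → 562.4 s.
Altogether 25410 + 562.4 = 25972.4 s, i.e. 7.21 hours.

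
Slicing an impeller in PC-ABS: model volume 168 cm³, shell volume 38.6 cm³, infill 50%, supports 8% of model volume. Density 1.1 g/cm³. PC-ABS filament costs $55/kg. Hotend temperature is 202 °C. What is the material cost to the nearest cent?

Interior volume: 168 − 38.6 → 129.4 cm³.
Infill deposited: 0.50 × 129.4 → 64.7 cm³.
Support = 0.08 × 168, so 13.44 cm³.
Deposited volume = 38.6 + 64.7 + 13.44, so 116.74 cm³.
Mass = 116.74 × 1.1 = 128.414 g.
Cost = 128.414 g / 1000 × $55/kg = $7.06.

$7.06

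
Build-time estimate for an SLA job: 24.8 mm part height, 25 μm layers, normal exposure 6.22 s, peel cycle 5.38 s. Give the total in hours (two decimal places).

Layer count = ceil(24.8 / 0.025) = 992.
Each layer takes: 6.22 + 5.38 → 11.6 s.
Total = 992 × 11.6 = 11507.2 s = 3.20 hours.

3.20 hours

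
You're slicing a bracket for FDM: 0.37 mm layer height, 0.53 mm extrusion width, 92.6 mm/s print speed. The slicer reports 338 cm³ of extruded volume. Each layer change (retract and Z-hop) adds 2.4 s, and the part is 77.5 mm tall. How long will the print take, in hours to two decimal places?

Extrusion cross-section = 0.37 × 0.53 = 0.1961 mm².
Path length: 338000 mm³ / 0.1961 mm² → 1723610.4 mm.
Time extruding = 1723610.4 / 92.6 = 18613.5 s.
Number of layers: 77.5 / 0.37 → 210 (rounded up).
Z-hop total = 210 × 2.4 = 504 s.
Altogether 18613.5 + 504 = 19117.5 s, i.e. 5.31 hours.

5.31 hours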